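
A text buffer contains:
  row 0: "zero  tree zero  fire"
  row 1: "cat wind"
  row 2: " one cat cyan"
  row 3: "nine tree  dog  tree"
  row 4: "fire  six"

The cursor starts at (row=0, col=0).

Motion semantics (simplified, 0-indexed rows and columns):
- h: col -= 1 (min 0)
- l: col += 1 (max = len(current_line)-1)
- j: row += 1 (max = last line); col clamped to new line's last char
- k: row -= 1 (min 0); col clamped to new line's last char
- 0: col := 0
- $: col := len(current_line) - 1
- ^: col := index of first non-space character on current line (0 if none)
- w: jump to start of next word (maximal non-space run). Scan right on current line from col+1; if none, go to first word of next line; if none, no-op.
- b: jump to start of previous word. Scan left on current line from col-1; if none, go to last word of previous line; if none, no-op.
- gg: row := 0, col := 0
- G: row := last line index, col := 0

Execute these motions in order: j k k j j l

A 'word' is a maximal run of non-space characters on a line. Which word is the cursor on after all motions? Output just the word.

After 1 (j): row=1 col=0 char='c'
After 2 (k): row=0 col=0 char='z'
After 3 (k): row=0 col=0 char='z'
After 4 (j): row=1 col=0 char='c'
After 5 (j): row=2 col=0 char='_'
After 6 (l): row=2 col=1 char='o'

Answer: one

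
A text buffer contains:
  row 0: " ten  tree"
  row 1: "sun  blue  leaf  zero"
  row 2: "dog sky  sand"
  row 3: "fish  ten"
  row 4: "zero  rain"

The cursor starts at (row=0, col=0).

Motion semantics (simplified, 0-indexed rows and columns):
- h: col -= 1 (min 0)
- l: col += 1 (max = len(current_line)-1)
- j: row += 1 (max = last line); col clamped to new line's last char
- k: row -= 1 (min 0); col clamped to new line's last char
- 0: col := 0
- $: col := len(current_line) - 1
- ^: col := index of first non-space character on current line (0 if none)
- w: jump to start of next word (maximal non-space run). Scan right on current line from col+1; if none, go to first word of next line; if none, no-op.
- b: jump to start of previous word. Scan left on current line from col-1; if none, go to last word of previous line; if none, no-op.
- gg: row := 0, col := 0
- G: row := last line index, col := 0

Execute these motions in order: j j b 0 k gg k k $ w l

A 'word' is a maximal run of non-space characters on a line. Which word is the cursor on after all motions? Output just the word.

After 1 (j): row=1 col=0 char='s'
After 2 (j): row=2 col=0 char='d'
After 3 (b): row=1 col=17 char='z'
After 4 (0): row=1 col=0 char='s'
After 5 (k): row=0 col=0 char='_'
After 6 (gg): row=0 col=0 char='_'
After 7 (k): row=0 col=0 char='_'
After 8 (k): row=0 col=0 char='_'
After 9 ($): row=0 col=9 char='e'
After 10 (w): row=1 col=0 char='s'
After 11 (l): row=1 col=1 char='u'

Answer: sun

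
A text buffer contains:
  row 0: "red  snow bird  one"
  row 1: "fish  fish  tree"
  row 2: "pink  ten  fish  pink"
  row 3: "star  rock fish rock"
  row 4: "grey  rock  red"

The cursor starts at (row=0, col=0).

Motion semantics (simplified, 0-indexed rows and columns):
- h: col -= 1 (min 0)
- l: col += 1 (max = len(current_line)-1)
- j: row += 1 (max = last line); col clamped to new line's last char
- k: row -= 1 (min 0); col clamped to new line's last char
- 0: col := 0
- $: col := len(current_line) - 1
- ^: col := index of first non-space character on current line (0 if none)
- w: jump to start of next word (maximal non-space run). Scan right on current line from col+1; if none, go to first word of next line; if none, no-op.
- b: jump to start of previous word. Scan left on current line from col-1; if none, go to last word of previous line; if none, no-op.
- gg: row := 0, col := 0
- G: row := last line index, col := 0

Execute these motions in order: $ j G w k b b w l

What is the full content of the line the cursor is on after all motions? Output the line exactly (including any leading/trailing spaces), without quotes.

Answer: star  rock fish rock

Derivation:
After 1 ($): row=0 col=18 char='e'
After 2 (j): row=1 col=15 char='e'
After 3 (G): row=4 col=0 char='g'
After 4 (w): row=4 col=6 char='r'
After 5 (k): row=3 col=6 char='r'
After 6 (b): row=3 col=0 char='s'
After 7 (b): row=2 col=17 char='p'
After 8 (w): row=3 col=0 char='s'
After 9 (l): row=3 col=1 char='t'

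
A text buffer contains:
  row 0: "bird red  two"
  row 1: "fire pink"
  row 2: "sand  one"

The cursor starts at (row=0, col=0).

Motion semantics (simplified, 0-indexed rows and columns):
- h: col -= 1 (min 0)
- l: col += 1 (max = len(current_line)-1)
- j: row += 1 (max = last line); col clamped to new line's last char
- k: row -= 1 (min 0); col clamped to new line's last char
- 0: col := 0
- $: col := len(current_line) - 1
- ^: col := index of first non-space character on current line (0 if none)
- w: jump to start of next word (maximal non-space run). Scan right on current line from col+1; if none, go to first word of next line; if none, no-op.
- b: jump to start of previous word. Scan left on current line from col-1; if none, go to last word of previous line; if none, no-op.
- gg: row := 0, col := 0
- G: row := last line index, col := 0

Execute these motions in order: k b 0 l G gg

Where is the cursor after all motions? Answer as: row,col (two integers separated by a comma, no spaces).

After 1 (k): row=0 col=0 char='b'
After 2 (b): row=0 col=0 char='b'
After 3 (0): row=0 col=0 char='b'
After 4 (l): row=0 col=1 char='i'
After 5 (G): row=2 col=0 char='s'
After 6 (gg): row=0 col=0 char='b'

Answer: 0,0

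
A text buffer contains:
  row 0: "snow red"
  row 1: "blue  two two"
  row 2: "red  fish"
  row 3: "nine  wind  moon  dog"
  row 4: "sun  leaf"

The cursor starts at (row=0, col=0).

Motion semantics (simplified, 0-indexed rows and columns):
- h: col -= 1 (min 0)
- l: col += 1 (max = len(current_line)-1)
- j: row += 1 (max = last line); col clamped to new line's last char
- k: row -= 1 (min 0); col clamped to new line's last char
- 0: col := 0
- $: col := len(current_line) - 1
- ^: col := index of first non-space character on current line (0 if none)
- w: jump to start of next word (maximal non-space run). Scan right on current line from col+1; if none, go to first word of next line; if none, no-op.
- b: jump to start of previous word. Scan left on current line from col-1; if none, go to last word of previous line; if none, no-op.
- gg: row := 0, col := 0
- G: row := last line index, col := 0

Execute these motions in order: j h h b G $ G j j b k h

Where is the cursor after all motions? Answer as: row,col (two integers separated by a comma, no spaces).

Answer: 2,7

Derivation:
After 1 (j): row=1 col=0 char='b'
After 2 (h): row=1 col=0 char='b'
After 3 (h): row=1 col=0 char='b'
After 4 (b): row=0 col=5 char='r'
After 5 (G): row=4 col=0 char='s'
After 6 ($): row=4 col=8 char='f'
After 7 (G): row=4 col=0 char='s'
After 8 (j): row=4 col=0 char='s'
After 9 (j): row=4 col=0 char='s'
After 10 (b): row=3 col=18 char='d'
After 11 (k): row=2 col=8 char='h'
After 12 (h): row=2 col=7 char='s'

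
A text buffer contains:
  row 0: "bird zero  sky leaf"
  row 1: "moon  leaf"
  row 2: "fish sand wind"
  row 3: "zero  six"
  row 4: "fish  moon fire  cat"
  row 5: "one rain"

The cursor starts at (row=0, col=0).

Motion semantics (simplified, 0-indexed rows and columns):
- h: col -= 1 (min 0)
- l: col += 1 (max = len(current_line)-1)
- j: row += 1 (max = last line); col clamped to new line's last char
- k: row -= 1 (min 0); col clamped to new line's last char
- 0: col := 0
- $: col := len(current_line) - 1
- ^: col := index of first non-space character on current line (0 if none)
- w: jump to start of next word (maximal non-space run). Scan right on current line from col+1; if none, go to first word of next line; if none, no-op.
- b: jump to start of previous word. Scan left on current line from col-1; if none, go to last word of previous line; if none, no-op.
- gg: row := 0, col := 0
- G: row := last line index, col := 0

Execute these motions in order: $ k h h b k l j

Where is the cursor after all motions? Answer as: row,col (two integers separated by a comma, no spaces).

Answer: 1,9

Derivation:
After 1 ($): row=0 col=18 char='f'
After 2 (k): row=0 col=18 char='f'
After 3 (h): row=0 col=17 char='a'
After 4 (h): row=0 col=16 char='e'
After 5 (b): row=0 col=15 char='l'
After 6 (k): row=0 col=15 char='l'
After 7 (l): row=0 col=16 char='e'
After 8 (j): row=1 col=9 char='f'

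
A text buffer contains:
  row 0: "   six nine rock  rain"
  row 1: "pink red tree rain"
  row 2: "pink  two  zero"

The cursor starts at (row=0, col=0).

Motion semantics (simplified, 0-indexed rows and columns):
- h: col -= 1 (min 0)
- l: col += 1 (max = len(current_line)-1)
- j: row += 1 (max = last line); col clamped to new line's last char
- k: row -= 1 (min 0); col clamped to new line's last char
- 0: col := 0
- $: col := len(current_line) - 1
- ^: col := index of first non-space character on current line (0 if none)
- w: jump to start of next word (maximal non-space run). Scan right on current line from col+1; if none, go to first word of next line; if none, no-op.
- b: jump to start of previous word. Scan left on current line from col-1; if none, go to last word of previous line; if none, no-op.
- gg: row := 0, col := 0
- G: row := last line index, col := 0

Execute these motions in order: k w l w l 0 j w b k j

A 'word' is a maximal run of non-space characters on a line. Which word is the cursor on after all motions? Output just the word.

Answer: pink

Derivation:
After 1 (k): row=0 col=0 char='_'
After 2 (w): row=0 col=3 char='s'
After 3 (l): row=0 col=4 char='i'
After 4 (w): row=0 col=7 char='n'
After 5 (l): row=0 col=8 char='i'
After 6 (0): row=0 col=0 char='_'
After 7 (j): row=1 col=0 char='p'
After 8 (w): row=1 col=5 char='r'
After 9 (b): row=1 col=0 char='p'
After 10 (k): row=0 col=0 char='_'
After 11 (j): row=1 col=0 char='p'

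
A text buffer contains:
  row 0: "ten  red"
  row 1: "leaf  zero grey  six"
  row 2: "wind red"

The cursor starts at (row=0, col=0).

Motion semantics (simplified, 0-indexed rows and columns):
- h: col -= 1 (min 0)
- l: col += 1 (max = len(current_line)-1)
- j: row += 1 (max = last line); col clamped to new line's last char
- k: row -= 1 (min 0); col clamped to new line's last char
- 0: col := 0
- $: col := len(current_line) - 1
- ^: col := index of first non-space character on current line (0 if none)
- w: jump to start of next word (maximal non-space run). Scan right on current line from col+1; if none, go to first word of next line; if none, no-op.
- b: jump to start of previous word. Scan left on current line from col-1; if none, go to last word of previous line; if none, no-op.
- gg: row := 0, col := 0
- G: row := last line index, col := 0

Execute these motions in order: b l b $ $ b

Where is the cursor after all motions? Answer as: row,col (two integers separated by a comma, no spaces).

After 1 (b): row=0 col=0 char='t'
After 2 (l): row=0 col=1 char='e'
After 3 (b): row=0 col=0 char='t'
After 4 ($): row=0 col=7 char='d'
After 5 ($): row=0 col=7 char='d'
After 6 (b): row=0 col=5 char='r'

Answer: 0,5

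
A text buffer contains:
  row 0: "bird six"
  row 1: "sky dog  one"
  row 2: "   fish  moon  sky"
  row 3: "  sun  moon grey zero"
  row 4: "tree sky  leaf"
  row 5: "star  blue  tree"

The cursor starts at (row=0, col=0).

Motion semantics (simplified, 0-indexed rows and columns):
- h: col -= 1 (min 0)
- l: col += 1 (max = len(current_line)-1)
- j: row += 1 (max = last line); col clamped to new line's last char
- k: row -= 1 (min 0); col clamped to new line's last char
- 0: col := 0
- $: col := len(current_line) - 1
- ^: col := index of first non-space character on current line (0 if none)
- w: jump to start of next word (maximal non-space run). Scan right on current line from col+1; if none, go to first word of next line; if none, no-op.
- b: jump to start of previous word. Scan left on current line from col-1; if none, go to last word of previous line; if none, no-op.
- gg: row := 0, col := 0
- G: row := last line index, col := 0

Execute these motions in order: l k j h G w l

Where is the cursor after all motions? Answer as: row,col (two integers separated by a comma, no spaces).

Answer: 5,7

Derivation:
After 1 (l): row=0 col=1 char='i'
After 2 (k): row=0 col=1 char='i'
After 3 (j): row=1 col=1 char='k'
After 4 (h): row=1 col=0 char='s'
After 5 (G): row=5 col=0 char='s'
After 6 (w): row=5 col=6 char='b'
After 7 (l): row=5 col=7 char='l'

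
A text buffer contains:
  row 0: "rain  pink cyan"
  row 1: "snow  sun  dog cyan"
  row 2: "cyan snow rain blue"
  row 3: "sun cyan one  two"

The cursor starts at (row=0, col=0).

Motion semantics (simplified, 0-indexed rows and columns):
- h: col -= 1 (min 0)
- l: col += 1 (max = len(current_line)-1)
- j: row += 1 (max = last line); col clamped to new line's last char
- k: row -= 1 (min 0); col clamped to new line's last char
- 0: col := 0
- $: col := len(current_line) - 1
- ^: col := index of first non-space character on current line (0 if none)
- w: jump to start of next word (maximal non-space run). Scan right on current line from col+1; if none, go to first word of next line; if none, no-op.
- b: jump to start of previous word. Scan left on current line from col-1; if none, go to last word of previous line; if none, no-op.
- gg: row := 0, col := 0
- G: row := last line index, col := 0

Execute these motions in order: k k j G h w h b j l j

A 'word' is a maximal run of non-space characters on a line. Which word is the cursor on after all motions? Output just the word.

Answer: sun

Derivation:
After 1 (k): row=0 col=0 char='r'
After 2 (k): row=0 col=0 char='r'
After 3 (j): row=1 col=0 char='s'
After 4 (G): row=3 col=0 char='s'
After 5 (h): row=3 col=0 char='s'
After 6 (w): row=3 col=4 char='c'
After 7 (h): row=3 col=3 char='_'
After 8 (b): row=3 col=0 char='s'
After 9 (j): row=3 col=0 char='s'
After 10 (l): row=3 col=1 char='u'
After 11 (j): row=3 col=1 char='u'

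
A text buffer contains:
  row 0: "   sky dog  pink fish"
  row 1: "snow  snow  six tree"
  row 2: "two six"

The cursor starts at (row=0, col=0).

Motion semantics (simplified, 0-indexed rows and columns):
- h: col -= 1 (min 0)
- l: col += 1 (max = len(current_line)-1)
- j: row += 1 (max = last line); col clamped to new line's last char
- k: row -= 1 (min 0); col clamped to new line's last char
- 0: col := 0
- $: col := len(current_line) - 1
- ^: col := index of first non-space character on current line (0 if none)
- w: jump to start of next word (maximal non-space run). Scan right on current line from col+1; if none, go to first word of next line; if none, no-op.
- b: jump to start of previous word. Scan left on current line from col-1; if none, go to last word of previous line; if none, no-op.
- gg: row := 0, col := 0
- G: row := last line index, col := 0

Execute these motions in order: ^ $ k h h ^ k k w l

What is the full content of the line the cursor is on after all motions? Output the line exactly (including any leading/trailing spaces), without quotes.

After 1 (^): row=0 col=3 char='s'
After 2 ($): row=0 col=20 char='h'
After 3 (k): row=0 col=20 char='h'
After 4 (h): row=0 col=19 char='s'
After 5 (h): row=0 col=18 char='i'
After 6 (^): row=0 col=3 char='s'
After 7 (k): row=0 col=3 char='s'
After 8 (k): row=0 col=3 char='s'
After 9 (w): row=0 col=7 char='d'
After 10 (l): row=0 col=8 char='o'

Answer:    sky dog  pink fish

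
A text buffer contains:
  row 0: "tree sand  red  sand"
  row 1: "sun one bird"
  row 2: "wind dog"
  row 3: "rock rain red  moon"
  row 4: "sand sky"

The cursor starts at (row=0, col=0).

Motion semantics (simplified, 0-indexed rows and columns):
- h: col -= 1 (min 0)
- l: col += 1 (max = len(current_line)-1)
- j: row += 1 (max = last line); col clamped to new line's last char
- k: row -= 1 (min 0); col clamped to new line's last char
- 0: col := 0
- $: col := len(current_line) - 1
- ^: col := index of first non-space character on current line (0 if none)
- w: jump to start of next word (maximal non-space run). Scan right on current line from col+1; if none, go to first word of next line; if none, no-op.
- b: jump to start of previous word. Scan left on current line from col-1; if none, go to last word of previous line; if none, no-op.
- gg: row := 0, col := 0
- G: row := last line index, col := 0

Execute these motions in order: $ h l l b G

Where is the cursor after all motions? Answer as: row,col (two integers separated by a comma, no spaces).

After 1 ($): row=0 col=19 char='d'
After 2 (h): row=0 col=18 char='n'
After 3 (l): row=0 col=19 char='d'
After 4 (l): row=0 col=19 char='d'
After 5 (b): row=0 col=16 char='s'
After 6 (G): row=4 col=0 char='s'

Answer: 4,0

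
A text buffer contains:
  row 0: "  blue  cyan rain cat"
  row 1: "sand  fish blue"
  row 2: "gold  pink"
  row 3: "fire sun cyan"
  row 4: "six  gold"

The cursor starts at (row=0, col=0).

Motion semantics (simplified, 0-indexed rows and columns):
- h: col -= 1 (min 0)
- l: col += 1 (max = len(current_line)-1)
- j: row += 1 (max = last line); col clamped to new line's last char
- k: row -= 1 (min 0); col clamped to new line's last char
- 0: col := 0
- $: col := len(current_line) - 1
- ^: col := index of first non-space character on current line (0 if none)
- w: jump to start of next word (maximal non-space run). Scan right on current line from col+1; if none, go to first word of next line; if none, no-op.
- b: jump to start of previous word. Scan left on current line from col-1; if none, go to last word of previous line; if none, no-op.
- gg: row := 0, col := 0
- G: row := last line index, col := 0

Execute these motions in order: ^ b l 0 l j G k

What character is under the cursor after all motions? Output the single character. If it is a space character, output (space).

Answer: f

Derivation:
After 1 (^): row=0 col=2 char='b'
After 2 (b): row=0 col=2 char='b'
After 3 (l): row=0 col=3 char='l'
After 4 (0): row=0 col=0 char='_'
After 5 (l): row=0 col=1 char='_'
After 6 (j): row=1 col=1 char='a'
After 7 (G): row=4 col=0 char='s'
After 8 (k): row=3 col=0 char='f'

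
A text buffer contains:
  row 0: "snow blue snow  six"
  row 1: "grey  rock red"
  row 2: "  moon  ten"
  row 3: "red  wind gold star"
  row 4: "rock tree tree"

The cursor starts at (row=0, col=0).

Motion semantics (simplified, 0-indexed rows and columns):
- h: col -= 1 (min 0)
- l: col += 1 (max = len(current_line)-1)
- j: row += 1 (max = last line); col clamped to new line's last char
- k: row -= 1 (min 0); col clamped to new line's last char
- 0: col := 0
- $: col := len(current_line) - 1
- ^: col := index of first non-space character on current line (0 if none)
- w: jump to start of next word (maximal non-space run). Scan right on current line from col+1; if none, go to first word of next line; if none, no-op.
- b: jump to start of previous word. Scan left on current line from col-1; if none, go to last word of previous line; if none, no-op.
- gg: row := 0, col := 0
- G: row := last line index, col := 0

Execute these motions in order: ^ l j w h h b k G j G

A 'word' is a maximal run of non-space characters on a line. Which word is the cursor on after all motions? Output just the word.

After 1 (^): row=0 col=0 char='s'
After 2 (l): row=0 col=1 char='n'
After 3 (j): row=1 col=1 char='r'
After 4 (w): row=1 col=6 char='r'
After 5 (h): row=1 col=5 char='_'
After 6 (h): row=1 col=4 char='_'
After 7 (b): row=1 col=0 char='g'
After 8 (k): row=0 col=0 char='s'
After 9 (G): row=4 col=0 char='r'
After 10 (j): row=4 col=0 char='r'
After 11 (G): row=4 col=0 char='r'

Answer: rock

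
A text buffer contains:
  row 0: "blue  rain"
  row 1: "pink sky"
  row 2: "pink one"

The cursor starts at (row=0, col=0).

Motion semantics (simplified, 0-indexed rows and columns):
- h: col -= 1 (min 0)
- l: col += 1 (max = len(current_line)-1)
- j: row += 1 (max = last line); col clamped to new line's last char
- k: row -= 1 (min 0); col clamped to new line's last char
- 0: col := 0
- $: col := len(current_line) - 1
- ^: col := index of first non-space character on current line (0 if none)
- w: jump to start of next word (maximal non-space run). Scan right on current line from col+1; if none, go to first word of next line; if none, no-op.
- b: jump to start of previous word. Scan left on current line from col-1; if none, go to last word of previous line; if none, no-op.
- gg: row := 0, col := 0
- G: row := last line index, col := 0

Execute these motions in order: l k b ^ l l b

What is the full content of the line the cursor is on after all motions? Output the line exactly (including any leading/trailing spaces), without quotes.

Answer: blue  rain

Derivation:
After 1 (l): row=0 col=1 char='l'
After 2 (k): row=0 col=1 char='l'
After 3 (b): row=0 col=0 char='b'
After 4 (^): row=0 col=0 char='b'
After 5 (l): row=0 col=1 char='l'
After 6 (l): row=0 col=2 char='u'
After 7 (b): row=0 col=0 char='b'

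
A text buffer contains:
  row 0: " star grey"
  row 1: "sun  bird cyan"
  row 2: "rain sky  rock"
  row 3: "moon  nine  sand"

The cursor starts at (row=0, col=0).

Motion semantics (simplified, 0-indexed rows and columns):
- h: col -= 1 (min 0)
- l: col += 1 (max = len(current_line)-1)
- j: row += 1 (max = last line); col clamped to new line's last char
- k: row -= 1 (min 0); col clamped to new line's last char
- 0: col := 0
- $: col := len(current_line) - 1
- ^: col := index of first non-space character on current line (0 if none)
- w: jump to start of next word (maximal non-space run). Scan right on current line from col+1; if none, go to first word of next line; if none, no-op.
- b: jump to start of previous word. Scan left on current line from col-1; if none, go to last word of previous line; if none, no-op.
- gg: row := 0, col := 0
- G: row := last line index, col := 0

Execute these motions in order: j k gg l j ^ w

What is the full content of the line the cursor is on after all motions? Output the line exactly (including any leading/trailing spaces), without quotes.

Answer: sun  bird cyan

Derivation:
After 1 (j): row=1 col=0 char='s'
After 2 (k): row=0 col=0 char='_'
After 3 (gg): row=0 col=0 char='_'
After 4 (l): row=0 col=1 char='s'
After 5 (j): row=1 col=1 char='u'
After 6 (^): row=1 col=0 char='s'
After 7 (w): row=1 col=5 char='b'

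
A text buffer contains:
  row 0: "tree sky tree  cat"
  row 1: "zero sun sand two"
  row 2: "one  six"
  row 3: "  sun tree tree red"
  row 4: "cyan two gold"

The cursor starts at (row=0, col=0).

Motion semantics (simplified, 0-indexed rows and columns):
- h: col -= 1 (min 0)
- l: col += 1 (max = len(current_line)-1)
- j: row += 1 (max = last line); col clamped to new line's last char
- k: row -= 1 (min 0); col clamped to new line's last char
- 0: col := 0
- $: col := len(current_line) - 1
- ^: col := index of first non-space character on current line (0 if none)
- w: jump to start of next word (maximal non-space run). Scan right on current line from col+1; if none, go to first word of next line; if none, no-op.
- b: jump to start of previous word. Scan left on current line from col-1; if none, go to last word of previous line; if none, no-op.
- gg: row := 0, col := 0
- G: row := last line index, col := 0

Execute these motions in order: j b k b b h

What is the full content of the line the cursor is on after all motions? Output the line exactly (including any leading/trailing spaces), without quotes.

After 1 (j): row=1 col=0 char='z'
After 2 (b): row=0 col=15 char='c'
After 3 (k): row=0 col=15 char='c'
After 4 (b): row=0 col=9 char='t'
After 5 (b): row=0 col=5 char='s'
After 6 (h): row=0 col=4 char='_'

Answer: tree sky tree  cat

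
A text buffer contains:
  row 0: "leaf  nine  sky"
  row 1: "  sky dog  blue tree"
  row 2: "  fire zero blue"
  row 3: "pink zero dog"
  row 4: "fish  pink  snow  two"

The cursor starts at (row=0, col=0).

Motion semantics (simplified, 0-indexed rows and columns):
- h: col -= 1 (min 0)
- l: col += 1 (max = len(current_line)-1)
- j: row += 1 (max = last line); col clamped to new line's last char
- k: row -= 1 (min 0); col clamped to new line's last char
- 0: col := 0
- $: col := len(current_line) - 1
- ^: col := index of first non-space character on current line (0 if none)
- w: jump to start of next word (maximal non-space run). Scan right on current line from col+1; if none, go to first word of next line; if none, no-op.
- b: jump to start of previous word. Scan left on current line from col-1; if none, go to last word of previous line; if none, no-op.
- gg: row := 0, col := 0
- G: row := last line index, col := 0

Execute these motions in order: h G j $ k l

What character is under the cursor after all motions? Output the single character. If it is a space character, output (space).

After 1 (h): row=0 col=0 char='l'
After 2 (G): row=4 col=0 char='f'
After 3 (j): row=4 col=0 char='f'
After 4 ($): row=4 col=20 char='o'
After 5 (k): row=3 col=12 char='g'
After 6 (l): row=3 col=12 char='g'

Answer: g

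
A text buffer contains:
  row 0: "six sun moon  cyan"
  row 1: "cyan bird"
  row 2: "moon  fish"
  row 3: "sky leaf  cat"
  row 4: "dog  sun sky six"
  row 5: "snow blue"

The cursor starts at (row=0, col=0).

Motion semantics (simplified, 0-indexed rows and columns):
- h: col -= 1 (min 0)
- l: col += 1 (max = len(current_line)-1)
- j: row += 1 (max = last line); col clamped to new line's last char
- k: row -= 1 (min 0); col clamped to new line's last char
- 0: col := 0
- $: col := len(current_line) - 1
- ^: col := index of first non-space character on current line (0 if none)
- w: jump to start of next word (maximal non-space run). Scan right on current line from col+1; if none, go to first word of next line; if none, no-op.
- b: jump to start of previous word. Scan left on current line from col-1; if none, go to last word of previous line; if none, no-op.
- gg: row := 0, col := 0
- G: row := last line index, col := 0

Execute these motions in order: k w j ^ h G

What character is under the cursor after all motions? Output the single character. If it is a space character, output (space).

After 1 (k): row=0 col=0 char='s'
After 2 (w): row=0 col=4 char='s'
After 3 (j): row=1 col=4 char='_'
After 4 (^): row=1 col=0 char='c'
After 5 (h): row=1 col=0 char='c'
After 6 (G): row=5 col=0 char='s'

Answer: s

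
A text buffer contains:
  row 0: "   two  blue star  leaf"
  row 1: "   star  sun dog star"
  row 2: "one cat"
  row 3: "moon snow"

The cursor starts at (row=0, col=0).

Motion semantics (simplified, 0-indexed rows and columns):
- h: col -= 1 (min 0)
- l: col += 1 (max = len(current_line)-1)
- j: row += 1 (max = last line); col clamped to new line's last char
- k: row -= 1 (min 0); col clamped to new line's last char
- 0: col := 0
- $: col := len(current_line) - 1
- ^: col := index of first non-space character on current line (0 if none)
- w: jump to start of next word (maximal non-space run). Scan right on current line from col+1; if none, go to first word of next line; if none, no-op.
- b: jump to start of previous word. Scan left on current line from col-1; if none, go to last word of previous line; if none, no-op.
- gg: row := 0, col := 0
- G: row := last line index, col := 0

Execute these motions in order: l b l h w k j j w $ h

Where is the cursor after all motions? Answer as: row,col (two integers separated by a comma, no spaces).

After 1 (l): row=0 col=1 char='_'
After 2 (b): row=0 col=1 char='_'
After 3 (l): row=0 col=2 char='_'
After 4 (h): row=0 col=1 char='_'
After 5 (w): row=0 col=3 char='t'
After 6 (k): row=0 col=3 char='t'
After 7 (j): row=1 col=3 char='s'
After 8 (j): row=2 col=3 char='_'
After 9 (w): row=2 col=4 char='c'
After 10 ($): row=2 col=6 char='t'
After 11 (h): row=2 col=5 char='a'

Answer: 2,5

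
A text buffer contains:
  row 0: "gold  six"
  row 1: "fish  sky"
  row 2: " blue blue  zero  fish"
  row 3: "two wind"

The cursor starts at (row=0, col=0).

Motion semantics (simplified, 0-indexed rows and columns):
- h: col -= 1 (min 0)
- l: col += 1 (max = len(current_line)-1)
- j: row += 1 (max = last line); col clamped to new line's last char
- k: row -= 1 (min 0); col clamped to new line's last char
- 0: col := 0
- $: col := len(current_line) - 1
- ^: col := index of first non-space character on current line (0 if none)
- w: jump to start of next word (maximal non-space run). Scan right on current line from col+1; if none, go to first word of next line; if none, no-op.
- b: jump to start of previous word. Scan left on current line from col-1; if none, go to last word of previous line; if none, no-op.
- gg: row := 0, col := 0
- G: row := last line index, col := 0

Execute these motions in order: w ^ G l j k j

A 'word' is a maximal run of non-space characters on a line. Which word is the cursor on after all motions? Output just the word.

After 1 (w): row=0 col=6 char='s'
After 2 (^): row=0 col=0 char='g'
After 3 (G): row=3 col=0 char='t'
After 4 (l): row=3 col=1 char='w'
After 5 (j): row=3 col=1 char='w'
After 6 (k): row=2 col=1 char='b'
After 7 (j): row=3 col=1 char='w'

Answer: two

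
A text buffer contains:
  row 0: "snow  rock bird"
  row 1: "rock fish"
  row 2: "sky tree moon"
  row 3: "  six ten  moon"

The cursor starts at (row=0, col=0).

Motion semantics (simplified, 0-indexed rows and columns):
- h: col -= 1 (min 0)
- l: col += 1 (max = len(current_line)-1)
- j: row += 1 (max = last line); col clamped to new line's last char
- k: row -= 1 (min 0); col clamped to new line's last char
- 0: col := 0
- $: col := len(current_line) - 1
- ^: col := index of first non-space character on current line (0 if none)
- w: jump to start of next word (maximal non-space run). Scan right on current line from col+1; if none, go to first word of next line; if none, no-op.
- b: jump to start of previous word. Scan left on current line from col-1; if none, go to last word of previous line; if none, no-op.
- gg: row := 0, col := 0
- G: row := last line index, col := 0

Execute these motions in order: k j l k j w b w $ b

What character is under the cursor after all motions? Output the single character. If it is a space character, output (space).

After 1 (k): row=0 col=0 char='s'
After 2 (j): row=1 col=0 char='r'
After 3 (l): row=1 col=1 char='o'
After 4 (k): row=0 col=1 char='n'
After 5 (j): row=1 col=1 char='o'
After 6 (w): row=1 col=5 char='f'
After 7 (b): row=1 col=0 char='r'
After 8 (w): row=1 col=5 char='f'
After 9 ($): row=1 col=8 char='h'
After 10 (b): row=1 col=5 char='f'

Answer: f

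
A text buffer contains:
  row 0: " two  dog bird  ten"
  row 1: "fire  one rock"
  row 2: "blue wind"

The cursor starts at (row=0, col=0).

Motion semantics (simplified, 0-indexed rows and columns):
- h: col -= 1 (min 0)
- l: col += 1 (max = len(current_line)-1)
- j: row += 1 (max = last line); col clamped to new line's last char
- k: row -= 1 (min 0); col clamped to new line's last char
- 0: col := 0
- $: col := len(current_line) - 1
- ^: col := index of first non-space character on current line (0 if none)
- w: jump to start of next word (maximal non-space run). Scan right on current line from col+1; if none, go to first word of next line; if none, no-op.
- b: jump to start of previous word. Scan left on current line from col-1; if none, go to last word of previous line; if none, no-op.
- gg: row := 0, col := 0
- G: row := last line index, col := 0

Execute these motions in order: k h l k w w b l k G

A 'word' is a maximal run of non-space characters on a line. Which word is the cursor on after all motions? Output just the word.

After 1 (k): row=0 col=0 char='_'
After 2 (h): row=0 col=0 char='_'
After 3 (l): row=0 col=1 char='t'
After 4 (k): row=0 col=1 char='t'
After 5 (w): row=0 col=6 char='d'
After 6 (w): row=0 col=10 char='b'
After 7 (b): row=0 col=6 char='d'
After 8 (l): row=0 col=7 char='o'
After 9 (k): row=0 col=7 char='o'
After 10 (G): row=2 col=0 char='b'

Answer: blue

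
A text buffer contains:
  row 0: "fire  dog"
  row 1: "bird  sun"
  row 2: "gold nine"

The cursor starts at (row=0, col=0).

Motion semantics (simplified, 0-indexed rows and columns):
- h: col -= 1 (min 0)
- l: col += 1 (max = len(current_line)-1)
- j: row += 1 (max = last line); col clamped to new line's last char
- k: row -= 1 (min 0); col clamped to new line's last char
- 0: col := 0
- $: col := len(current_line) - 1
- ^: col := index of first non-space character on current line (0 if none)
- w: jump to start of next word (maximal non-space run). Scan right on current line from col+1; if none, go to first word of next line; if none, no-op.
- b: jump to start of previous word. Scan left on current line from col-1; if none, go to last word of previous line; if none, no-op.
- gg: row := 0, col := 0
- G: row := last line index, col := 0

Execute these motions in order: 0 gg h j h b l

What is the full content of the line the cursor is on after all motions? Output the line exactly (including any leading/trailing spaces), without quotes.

After 1 (0): row=0 col=0 char='f'
After 2 (gg): row=0 col=0 char='f'
After 3 (h): row=0 col=0 char='f'
After 4 (j): row=1 col=0 char='b'
After 5 (h): row=1 col=0 char='b'
After 6 (b): row=0 col=6 char='d'
After 7 (l): row=0 col=7 char='o'

Answer: fire  dog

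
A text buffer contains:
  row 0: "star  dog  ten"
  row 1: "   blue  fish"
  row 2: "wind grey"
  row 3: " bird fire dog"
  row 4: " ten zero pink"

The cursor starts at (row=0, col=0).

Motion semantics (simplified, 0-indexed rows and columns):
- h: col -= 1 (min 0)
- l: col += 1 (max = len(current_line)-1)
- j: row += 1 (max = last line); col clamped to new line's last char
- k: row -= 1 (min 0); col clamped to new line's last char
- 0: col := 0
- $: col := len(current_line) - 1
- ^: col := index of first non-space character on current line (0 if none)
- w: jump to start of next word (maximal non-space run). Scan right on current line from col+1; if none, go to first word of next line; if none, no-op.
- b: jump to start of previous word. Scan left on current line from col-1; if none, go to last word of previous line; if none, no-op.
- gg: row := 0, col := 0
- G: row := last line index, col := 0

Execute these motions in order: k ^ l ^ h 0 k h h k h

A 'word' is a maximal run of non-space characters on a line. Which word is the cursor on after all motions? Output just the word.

After 1 (k): row=0 col=0 char='s'
After 2 (^): row=0 col=0 char='s'
After 3 (l): row=0 col=1 char='t'
After 4 (^): row=0 col=0 char='s'
After 5 (h): row=0 col=0 char='s'
After 6 (0): row=0 col=0 char='s'
After 7 (k): row=0 col=0 char='s'
After 8 (h): row=0 col=0 char='s'
After 9 (h): row=0 col=0 char='s'
After 10 (k): row=0 col=0 char='s'
After 11 (h): row=0 col=0 char='s'

Answer: star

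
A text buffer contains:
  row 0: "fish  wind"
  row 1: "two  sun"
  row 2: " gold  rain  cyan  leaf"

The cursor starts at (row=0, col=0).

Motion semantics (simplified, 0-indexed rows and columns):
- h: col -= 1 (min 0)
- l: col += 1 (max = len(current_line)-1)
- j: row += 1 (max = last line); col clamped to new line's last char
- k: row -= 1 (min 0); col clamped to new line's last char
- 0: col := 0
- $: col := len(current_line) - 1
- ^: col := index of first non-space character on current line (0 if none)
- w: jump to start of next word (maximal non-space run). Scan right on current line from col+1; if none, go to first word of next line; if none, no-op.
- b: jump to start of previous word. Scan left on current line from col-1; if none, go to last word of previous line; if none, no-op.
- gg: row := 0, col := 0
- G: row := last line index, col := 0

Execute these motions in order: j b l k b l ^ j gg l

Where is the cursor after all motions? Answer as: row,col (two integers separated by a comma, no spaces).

After 1 (j): row=1 col=0 char='t'
After 2 (b): row=0 col=6 char='w'
After 3 (l): row=0 col=7 char='i'
After 4 (k): row=0 col=7 char='i'
After 5 (b): row=0 col=6 char='w'
After 6 (l): row=0 col=7 char='i'
After 7 (^): row=0 col=0 char='f'
After 8 (j): row=1 col=0 char='t'
After 9 (gg): row=0 col=0 char='f'
After 10 (l): row=0 col=1 char='i'

Answer: 0,1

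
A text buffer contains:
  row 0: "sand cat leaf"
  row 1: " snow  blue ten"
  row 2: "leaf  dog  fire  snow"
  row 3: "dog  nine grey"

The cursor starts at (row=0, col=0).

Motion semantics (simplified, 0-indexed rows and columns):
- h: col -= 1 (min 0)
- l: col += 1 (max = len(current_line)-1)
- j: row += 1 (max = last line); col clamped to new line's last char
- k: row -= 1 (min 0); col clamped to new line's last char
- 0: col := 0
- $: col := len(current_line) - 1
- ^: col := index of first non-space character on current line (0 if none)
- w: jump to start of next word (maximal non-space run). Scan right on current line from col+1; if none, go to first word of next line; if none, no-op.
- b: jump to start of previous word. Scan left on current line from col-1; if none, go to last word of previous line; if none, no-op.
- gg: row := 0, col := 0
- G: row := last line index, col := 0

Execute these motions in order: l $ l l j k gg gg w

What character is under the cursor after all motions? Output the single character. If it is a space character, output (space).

Answer: c

Derivation:
After 1 (l): row=0 col=1 char='a'
After 2 ($): row=0 col=12 char='f'
After 3 (l): row=0 col=12 char='f'
After 4 (l): row=0 col=12 char='f'
After 5 (j): row=1 col=12 char='t'
After 6 (k): row=0 col=12 char='f'
After 7 (gg): row=0 col=0 char='s'
After 8 (gg): row=0 col=0 char='s'
After 9 (w): row=0 col=5 char='c'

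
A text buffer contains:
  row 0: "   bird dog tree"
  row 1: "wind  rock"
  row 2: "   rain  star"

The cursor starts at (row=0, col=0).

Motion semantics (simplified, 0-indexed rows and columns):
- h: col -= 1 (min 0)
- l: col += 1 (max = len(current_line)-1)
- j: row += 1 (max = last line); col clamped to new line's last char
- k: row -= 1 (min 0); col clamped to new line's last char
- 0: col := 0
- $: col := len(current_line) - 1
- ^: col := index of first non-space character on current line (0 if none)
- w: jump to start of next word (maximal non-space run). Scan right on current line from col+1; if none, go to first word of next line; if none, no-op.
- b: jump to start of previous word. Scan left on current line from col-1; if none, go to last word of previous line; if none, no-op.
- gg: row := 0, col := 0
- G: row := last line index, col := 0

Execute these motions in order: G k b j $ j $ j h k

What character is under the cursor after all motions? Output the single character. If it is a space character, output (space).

Answer: k

Derivation:
After 1 (G): row=2 col=0 char='_'
After 2 (k): row=1 col=0 char='w'
After 3 (b): row=0 col=12 char='t'
After 4 (j): row=1 col=9 char='k'
After 5 ($): row=1 col=9 char='k'
After 6 (j): row=2 col=9 char='s'
After 7 ($): row=2 col=12 char='r'
After 8 (j): row=2 col=12 char='r'
After 9 (h): row=2 col=11 char='a'
After 10 (k): row=1 col=9 char='k'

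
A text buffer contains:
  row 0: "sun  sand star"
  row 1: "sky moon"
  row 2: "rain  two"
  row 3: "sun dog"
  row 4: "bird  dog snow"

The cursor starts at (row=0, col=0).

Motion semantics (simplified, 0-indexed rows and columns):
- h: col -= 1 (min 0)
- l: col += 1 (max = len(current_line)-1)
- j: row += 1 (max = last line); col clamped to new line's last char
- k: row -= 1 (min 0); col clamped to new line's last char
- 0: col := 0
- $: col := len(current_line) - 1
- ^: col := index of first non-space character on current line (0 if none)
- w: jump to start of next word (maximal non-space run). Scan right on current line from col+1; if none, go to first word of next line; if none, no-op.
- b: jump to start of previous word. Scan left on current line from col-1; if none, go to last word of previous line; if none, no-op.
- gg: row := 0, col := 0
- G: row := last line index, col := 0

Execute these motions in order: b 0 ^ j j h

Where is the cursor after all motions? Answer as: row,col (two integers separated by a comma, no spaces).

After 1 (b): row=0 col=0 char='s'
After 2 (0): row=0 col=0 char='s'
After 3 (^): row=0 col=0 char='s'
After 4 (j): row=1 col=0 char='s'
After 5 (j): row=2 col=0 char='r'
After 6 (h): row=2 col=0 char='r'

Answer: 2,0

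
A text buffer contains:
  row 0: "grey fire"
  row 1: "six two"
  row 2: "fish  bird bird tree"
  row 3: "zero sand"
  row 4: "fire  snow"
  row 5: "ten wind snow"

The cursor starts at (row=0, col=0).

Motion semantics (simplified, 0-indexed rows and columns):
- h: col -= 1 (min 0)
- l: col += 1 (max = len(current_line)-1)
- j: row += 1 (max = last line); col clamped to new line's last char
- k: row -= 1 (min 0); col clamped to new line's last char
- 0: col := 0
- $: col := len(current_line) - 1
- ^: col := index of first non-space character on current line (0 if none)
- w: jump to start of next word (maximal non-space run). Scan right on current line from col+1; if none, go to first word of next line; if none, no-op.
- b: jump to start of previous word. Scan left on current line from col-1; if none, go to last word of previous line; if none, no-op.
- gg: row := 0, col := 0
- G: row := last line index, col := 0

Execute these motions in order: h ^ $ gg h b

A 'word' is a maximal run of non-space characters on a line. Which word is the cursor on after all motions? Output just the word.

Answer: grey

Derivation:
After 1 (h): row=0 col=0 char='g'
After 2 (^): row=0 col=0 char='g'
After 3 ($): row=0 col=8 char='e'
After 4 (gg): row=0 col=0 char='g'
After 5 (h): row=0 col=0 char='g'
After 6 (b): row=0 col=0 char='g'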